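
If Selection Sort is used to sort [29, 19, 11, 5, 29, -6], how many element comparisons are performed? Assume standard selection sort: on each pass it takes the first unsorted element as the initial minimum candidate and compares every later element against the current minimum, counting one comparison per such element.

Pass 1: scan indices 1..5 for the minimum = 5 comparison(s); min is -6, place at index 0 -> [-6, 19, 11, 5, 29, 29]
Pass 2: scan indices 2..5 for the minimum = 4 comparison(s); min is 5, place at index 1 -> [-6, 5, 11, 19, 29, 29]
Pass 3: scan indices 3..5 for the minimum = 3 comparison(s); min is 11, place at index 2 -> [-6, 5, 11, 19, 29, 29]
Pass 4: scan indices 4..5 for the minimum = 2 comparison(s); min is 19, place at index 3 -> [-6, 5, 11, 19, 29, 29]
Pass 5: scan indices 5..5 for the minimum = 1 comparison(s); min is 29, place at index 4 -> [-6, 5, 11, 19, 29, 29]
Selection sort always scans the whole unsorted suffix, so the count is (n-1) + (n-2) + ... + 1 = n(n-1)/2 = 6*5/2 = 15 regardless of the input order.
Total comparisons: 5 + 4 + 3 + 2 + 1 = 15


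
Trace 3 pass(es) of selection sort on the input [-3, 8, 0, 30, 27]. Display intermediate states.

Pass 1: Select minimum -3 at index 0, swap -> [-3, 8, 0, 30, 27]
Pass 2: Select minimum 0 at index 2, swap -> [-3, 0, 8, 30, 27]
Pass 3: Select minimum 8 at index 2, swap -> [-3, 0, 8, 30, 27]


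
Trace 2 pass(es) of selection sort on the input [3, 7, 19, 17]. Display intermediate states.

Pass 1: Select minimum 3 at index 0, swap -> [3, 7, 19, 17]
Pass 2: Select minimum 7 at index 1, swap -> [3, 7, 19, 17]


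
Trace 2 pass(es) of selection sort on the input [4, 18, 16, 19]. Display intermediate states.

Pass 1: Select minimum 4 at index 0, swap -> [4, 18, 16, 19]
Pass 2: Select minimum 16 at index 2, swap -> [4, 16, 18, 19]


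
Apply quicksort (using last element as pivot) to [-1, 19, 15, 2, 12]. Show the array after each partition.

Partition 1: pivot=12 at index 2 -> [-1, 2, 12, 19, 15]
Partition 2: pivot=2 at index 1 -> [-1, 2, 12, 19, 15]
Partition 3: pivot=15 at index 3 -> [-1, 2, 12, 15, 19]


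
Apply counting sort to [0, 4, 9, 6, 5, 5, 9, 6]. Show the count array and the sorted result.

Count array: [1, 0, 0, 0, 1, 2, 2, 0, 0, 2]
(count[i] = number of elements equal to i)
Cumulative count: [1, 1, 1, 1, 2, 4, 6, 6, 6, 8]
Sorted: [0, 4, 5, 5, 6, 6, 9, 9]


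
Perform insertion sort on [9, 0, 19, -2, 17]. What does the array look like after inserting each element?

First element 9 is already 'sorted'
Insert 0: shifted 1 elements -> [0, 9, 19, -2, 17]
Insert 19: shifted 0 elements -> [0, 9, 19, -2, 17]
Insert -2: shifted 3 elements -> [-2, 0, 9, 19, 17]
Insert 17: shifted 1 elements -> [-2, 0, 9, 17, 19]


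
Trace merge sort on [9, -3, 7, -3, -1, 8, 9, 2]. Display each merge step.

Divide and conquer:
  Merge [9] + [-3] -> [-3, 9]
  Merge [7] + [-3] -> [-3, 7]
  Merge [-3, 9] + [-3, 7] -> [-3, -3, 7, 9]
  Merge [-1] + [8] -> [-1, 8]
  Merge [9] + [2] -> [2, 9]
  Merge [-1, 8] + [2, 9] -> [-1, 2, 8, 9]
  Merge [-3, -3, 7, 9] + [-1, 2, 8, 9] -> [-3, -3, -1, 2, 7, 8, 9, 9]


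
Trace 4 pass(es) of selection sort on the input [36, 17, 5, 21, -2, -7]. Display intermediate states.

Pass 1: Select minimum -7 at index 5, swap -> [-7, 17, 5, 21, -2, 36]
Pass 2: Select minimum -2 at index 4, swap -> [-7, -2, 5, 21, 17, 36]
Pass 3: Select minimum 5 at index 2, swap -> [-7, -2, 5, 21, 17, 36]
Pass 4: Select minimum 17 at index 4, swap -> [-7, -2, 5, 17, 21, 36]


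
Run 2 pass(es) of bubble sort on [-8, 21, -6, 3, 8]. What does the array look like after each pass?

After pass 1: [-8, -6, 3, 8, 21] (3 swaps)
After pass 2: [-8, -6, 3, 8, 21] (0 swaps)
Total swaps: 3


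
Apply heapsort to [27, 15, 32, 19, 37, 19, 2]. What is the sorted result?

Build heap: [37, 27, 32, 19, 15, 19, 2]
Extract 37: [32, 27, 19, 19, 15, 2, 37]
Extract 32: [27, 19, 19, 2, 15, 32, 37]
Extract 27: [19, 15, 19, 2, 27, 32, 37]
Extract 19: [19, 15, 2, 19, 27, 32, 37]
Extract 19: [15, 2, 19, 19, 27, 32, 37]
Extract 15: [2, 15, 19, 19, 27, 32, 37]


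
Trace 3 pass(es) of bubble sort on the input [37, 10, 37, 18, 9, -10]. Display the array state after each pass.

After pass 1: [10, 37, 18, 9, -10, 37] (4 swaps)
After pass 2: [10, 18, 9, -10, 37, 37] (3 swaps)
After pass 3: [10, 9, -10, 18, 37, 37] (2 swaps)
Total swaps: 9


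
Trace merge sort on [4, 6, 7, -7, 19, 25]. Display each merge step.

Divide and conquer:
  Merge [6] + [7] -> [6, 7]
  Merge [4] + [6, 7] -> [4, 6, 7]
  Merge [19] + [25] -> [19, 25]
  Merge [-7] + [19, 25] -> [-7, 19, 25]
  Merge [4, 6, 7] + [-7, 19, 25] -> [-7, 4, 6, 7, 19, 25]


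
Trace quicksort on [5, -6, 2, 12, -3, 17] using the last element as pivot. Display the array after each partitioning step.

Partition 1: pivot=17 at index 5 -> [5, -6, 2, 12, -3, 17]
Partition 2: pivot=-3 at index 1 -> [-6, -3, 2, 12, 5, 17]
Partition 3: pivot=5 at index 3 -> [-6, -3, 2, 5, 12, 17]


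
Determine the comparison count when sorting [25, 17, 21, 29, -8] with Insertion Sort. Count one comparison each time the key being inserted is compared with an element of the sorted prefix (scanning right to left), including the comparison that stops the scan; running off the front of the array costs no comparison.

Insert 17: 25 > 17 (shift), reached front = 1 comparison(s) -> [17, 25, 21, 29, -8]
Insert 21: 25 > 21 (shift), 17 <= 21 (stop) = 2 comparison(s) -> [17, 21, 25, 29, -8]
Insert 29: 25 <= 29 (stop) = 1 comparison(s) -> [17, 21, 25, 29, -8]
Insert -8: 29 > -8 (shift), 25 > -8 (shift), 21 > -8 (shift), 17 > -8 (shift), reached front = 4 comparison(s) -> [-8, 17, 21, 25, 29]
Total comparisons: 1 + 2 + 1 + 4 = 8


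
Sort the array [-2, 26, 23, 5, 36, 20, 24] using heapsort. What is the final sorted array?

Build heap: [36, 26, 24, 5, -2, 20, 23]
Extract 36: [26, 23, 24, 5, -2, 20, 36]
Extract 26: [24, 23, 20, 5, -2, 26, 36]
Extract 24: [23, 5, 20, -2, 24, 26, 36]
Extract 23: [20, 5, -2, 23, 24, 26, 36]
Extract 20: [5, -2, 20, 23, 24, 26, 36]
Extract 5: [-2, 5, 20, 23, 24, 26, 36]


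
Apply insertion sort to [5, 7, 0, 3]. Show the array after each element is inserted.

First element 5 is already 'sorted'
Insert 7: shifted 0 elements -> [5, 7, 0, 3]
Insert 0: shifted 2 elements -> [0, 5, 7, 3]
Insert 3: shifted 2 elements -> [0, 3, 5, 7]


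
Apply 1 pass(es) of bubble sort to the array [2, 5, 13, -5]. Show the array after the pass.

After pass 1: [2, 5, -5, 13] (1 swaps)
Total swaps: 1


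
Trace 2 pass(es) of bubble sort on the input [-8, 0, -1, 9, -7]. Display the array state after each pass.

After pass 1: [-8, -1, 0, -7, 9] (2 swaps)
After pass 2: [-8, -1, -7, 0, 9] (1 swaps)
Total swaps: 3


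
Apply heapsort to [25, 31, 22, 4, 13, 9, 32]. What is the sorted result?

Build heap: [32, 31, 25, 4, 13, 9, 22]
Extract 32: [31, 22, 25, 4, 13, 9, 32]
Extract 31: [25, 22, 9, 4, 13, 31, 32]
Extract 25: [22, 13, 9, 4, 25, 31, 32]
Extract 22: [13, 4, 9, 22, 25, 31, 32]
Extract 13: [9, 4, 13, 22, 25, 31, 32]
Extract 9: [4, 9, 13, 22, 25, 31, 32]


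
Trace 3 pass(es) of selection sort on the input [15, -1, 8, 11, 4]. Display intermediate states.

Pass 1: Select minimum -1 at index 1, swap -> [-1, 15, 8, 11, 4]
Pass 2: Select minimum 4 at index 4, swap -> [-1, 4, 8, 11, 15]
Pass 3: Select minimum 8 at index 2, swap -> [-1, 4, 8, 11, 15]


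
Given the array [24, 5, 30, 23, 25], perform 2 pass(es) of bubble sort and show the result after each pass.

After pass 1: [5, 24, 23, 25, 30] (3 swaps)
After pass 2: [5, 23, 24, 25, 30] (1 swaps)
Total swaps: 4


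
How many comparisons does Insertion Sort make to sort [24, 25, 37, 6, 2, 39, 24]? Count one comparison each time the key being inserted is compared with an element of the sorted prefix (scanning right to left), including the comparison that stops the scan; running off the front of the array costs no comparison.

Insert 25: 24 <= 25 (stop) = 1 comparison(s) -> [24, 25, 37, 6, 2, 39, 24]
Insert 37: 25 <= 37 (stop) = 1 comparison(s) -> [24, 25, 37, 6, 2, 39, 24]
Insert 6: 37 > 6 (shift), 25 > 6 (shift), 24 > 6 (shift), reached front = 3 comparison(s) -> [6, 24, 25, 37, 2, 39, 24]
Insert 2: 37 > 2 (shift), 25 > 2 (shift), 24 > 2 (shift), 6 > 2 (shift), reached front = 4 comparison(s) -> [2, 6, 24, 25, 37, 39, 24]
Insert 39: 37 <= 39 (stop) = 1 comparison(s) -> [2, 6, 24, 25, 37, 39, 24]
Insert 24: 39 > 24 (shift), 37 > 24 (shift), 25 > 24 (shift), 24 <= 24 (stop) = 4 comparison(s) -> [2, 6, 24, 24, 25, 37, 39]
Total comparisons: 1 + 1 + 3 + 4 + 1 + 4 = 14


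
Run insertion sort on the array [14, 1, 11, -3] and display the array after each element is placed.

First element 14 is already 'sorted'
Insert 1: shifted 1 elements -> [1, 14, 11, -3]
Insert 11: shifted 1 elements -> [1, 11, 14, -3]
Insert -3: shifted 3 elements -> [-3, 1, 11, 14]


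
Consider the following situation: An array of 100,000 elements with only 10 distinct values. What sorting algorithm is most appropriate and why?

Best choice: 3-way quicksort or Counting sort
Reason: 3-way (Dutch national flag) partitioning groups every copy of the pivot together, so with only d=10 distinct keys quicksort finishes in O(n log d) expected time, which is effectively linear; counting sort runs in O(n + k) where k is the size of the key range (not the number of distinct values), so it is linear when the 10 values are integers drawn from a small known range


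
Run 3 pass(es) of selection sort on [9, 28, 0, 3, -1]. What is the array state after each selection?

Pass 1: Select minimum -1 at index 4, swap -> [-1, 28, 0, 3, 9]
Pass 2: Select minimum 0 at index 2, swap -> [-1, 0, 28, 3, 9]
Pass 3: Select minimum 3 at index 3, swap -> [-1, 0, 3, 28, 9]


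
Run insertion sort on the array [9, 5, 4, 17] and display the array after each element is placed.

First element 9 is already 'sorted'
Insert 5: shifted 1 elements -> [5, 9, 4, 17]
Insert 4: shifted 2 elements -> [4, 5, 9, 17]
Insert 17: shifted 0 elements -> [4, 5, 9, 17]


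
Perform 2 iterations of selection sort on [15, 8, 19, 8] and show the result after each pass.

Pass 1: Select minimum 8 at index 1, swap -> [8, 15, 19, 8]
Pass 2: Select minimum 8 at index 3, swap -> [8, 8, 19, 15]


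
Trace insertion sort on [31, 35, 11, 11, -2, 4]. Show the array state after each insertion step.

First element 31 is already 'sorted'
Insert 35: shifted 0 elements -> [31, 35, 11, 11, -2, 4]
Insert 11: shifted 2 elements -> [11, 31, 35, 11, -2, 4]
Insert 11: shifted 2 elements -> [11, 11, 31, 35, -2, 4]
Insert -2: shifted 4 elements -> [-2, 11, 11, 31, 35, 4]
Insert 4: shifted 4 elements -> [-2, 4, 11, 11, 31, 35]


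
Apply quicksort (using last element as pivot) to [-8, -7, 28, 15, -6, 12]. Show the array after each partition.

Partition 1: pivot=12 at index 3 -> [-8, -7, -6, 12, 28, 15]
Partition 2: pivot=-6 at index 2 -> [-8, -7, -6, 12, 28, 15]
Partition 3: pivot=-7 at index 1 -> [-8, -7, -6, 12, 28, 15]
Partition 4: pivot=15 at index 4 -> [-8, -7, -6, 12, 15, 28]


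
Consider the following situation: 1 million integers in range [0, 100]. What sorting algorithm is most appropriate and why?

Best choice: Counting sort
Reason: O(n + k) where k=100 is small; linear time beats O(n log n)


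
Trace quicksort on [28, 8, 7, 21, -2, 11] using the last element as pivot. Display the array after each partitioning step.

Partition 1: pivot=11 at index 3 -> [8, 7, -2, 11, 28, 21]
Partition 2: pivot=-2 at index 0 -> [-2, 7, 8, 11, 28, 21]
Partition 3: pivot=8 at index 2 -> [-2, 7, 8, 11, 28, 21]
Partition 4: pivot=21 at index 4 -> [-2, 7, 8, 11, 21, 28]


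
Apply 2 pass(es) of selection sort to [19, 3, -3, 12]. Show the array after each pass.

Pass 1: Select minimum -3 at index 2, swap -> [-3, 3, 19, 12]
Pass 2: Select minimum 3 at index 1, swap -> [-3, 3, 19, 12]


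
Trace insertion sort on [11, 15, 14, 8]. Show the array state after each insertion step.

First element 11 is already 'sorted'
Insert 15: shifted 0 elements -> [11, 15, 14, 8]
Insert 14: shifted 1 elements -> [11, 14, 15, 8]
Insert 8: shifted 3 elements -> [8, 11, 14, 15]


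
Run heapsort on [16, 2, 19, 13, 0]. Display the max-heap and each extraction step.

Build heap: [19, 13, 16, 2, 0]
Extract 19: [16, 13, 0, 2, 19]
Extract 16: [13, 2, 0, 16, 19]
Extract 13: [2, 0, 13, 16, 19]
Extract 2: [0, 2, 13, 16, 19]


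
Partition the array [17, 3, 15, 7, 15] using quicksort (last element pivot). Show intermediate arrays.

Partition 1: pivot=15 at index 3 -> [3, 15, 7, 15, 17]
Partition 2: pivot=7 at index 1 -> [3, 7, 15, 15, 17]


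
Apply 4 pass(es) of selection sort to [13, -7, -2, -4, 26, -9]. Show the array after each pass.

Pass 1: Select minimum -9 at index 5, swap -> [-9, -7, -2, -4, 26, 13]
Pass 2: Select minimum -7 at index 1, swap -> [-9, -7, -2, -4, 26, 13]
Pass 3: Select minimum -4 at index 3, swap -> [-9, -7, -4, -2, 26, 13]
Pass 4: Select minimum -2 at index 3, swap -> [-9, -7, -4, -2, 26, 13]


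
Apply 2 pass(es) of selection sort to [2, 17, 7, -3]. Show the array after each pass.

Pass 1: Select minimum -3 at index 3, swap -> [-3, 17, 7, 2]
Pass 2: Select minimum 2 at index 3, swap -> [-3, 2, 7, 17]


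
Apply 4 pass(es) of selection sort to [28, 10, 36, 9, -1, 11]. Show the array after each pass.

Pass 1: Select minimum -1 at index 4, swap -> [-1, 10, 36, 9, 28, 11]
Pass 2: Select minimum 9 at index 3, swap -> [-1, 9, 36, 10, 28, 11]
Pass 3: Select minimum 10 at index 3, swap -> [-1, 9, 10, 36, 28, 11]
Pass 4: Select minimum 11 at index 5, swap -> [-1, 9, 10, 11, 28, 36]


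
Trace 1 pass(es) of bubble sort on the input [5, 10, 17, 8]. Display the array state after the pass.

After pass 1: [5, 10, 8, 17] (1 swaps)
Total swaps: 1


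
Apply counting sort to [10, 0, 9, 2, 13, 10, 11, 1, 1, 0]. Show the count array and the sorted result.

Count array: [2, 2, 1, 0, 0, 0, 0, 0, 0, 1, 2, 1, 0, 1]
(count[i] = number of elements equal to i)
Cumulative count: [2, 4, 5, 5, 5, 5, 5, 5, 5, 6, 8, 9, 9, 10]
Sorted: [0, 0, 1, 1, 2, 9, 10, 10, 11, 13]


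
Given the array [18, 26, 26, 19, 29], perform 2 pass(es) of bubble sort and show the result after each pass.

After pass 1: [18, 26, 19, 26, 29] (1 swaps)
After pass 2: [18, 19, 26, 26, 29] (1 swaps)
Total swaps: 2


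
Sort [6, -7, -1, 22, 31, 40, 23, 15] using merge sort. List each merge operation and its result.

Divide and conquer:
  Merge [6] + [-7] -> [-7, 6]
  Merge [-1] + [22] -> [-1, 22]
  Merge [-7, 6] + [-1, 22] -> [-7, -1, 6, 22]
  Merge [31] + [40] -> [31, 40]
  Merge [23] + [15] -> [15, 23]
  Merge [31, 40] + [15, 23] -> [15, 23, 31, 40]
  Merge [-7, -1, 6, 22] + [15, 23, 31, 40] -> [-7, -1, 6, 15, 22, 23, 31, 40]


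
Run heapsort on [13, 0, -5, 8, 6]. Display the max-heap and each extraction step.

Build heap: [13, 8, -5, 0, 6]
Extract 13: [8, 6, -5, 0, 13]
Extract 8: [6, 0, -5, 8, 13]
Extract 6: [0, -5, 6, 8, 13]
Extract 0: [-5, 0, 6, 8, 13]


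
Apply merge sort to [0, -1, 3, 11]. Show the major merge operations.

Divide and conquer:
  Merge [0] + [-1] -> [-1, 0]
  Merge [3] + [11] -> [3, 11]
  Merge [-1, 0] + [3, 11] -> [-1, 0, 3, 11]


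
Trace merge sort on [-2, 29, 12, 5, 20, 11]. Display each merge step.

Divide and conquer:
  Merge [29] + [12] -> [12, 29]
  Merge [-2] + [12, 29] -> [-2, 12, 29]
  Merge [20] + [11] -> [11, 20]
  Merge [5] + [11, 20] -> [5, 11, 20]
  Merge [-2, 12, 29] + [5, 11, 20] -> [-2, 5, 11, 12, 20, 29]


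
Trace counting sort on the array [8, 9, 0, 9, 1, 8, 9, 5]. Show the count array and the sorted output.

Count array: [1, 1, 0, 0, 0, 1, 0, 0, 2, 3]
(count[i] = number of elements equal to i)
Cumulative count: [1, 2, 2, 2, 2, 3, 3, 3, 5, 8]
Sorted: [0, 1, 5, 8, 8, 9, 9, 9]


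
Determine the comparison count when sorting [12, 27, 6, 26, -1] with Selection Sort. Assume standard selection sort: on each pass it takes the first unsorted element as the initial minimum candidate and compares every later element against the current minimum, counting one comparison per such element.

Pass 1: scan indices 1..4 for the minimum = 4 comparison(s); min is -1, place at index 0 -> [-1, 27, 6, 26, 12]
Pass 2: scan indices 2..4 for the minimum = 3 comparison(s); min is 6, place at index 1 -> [-1, 6, 27, 26, 12]
Pass 3: scan indices 3..4 for the minimum = 2 comparison(s); min is 12, place at index 2 -> [-1, 6, 12, 26, 27]
Pass 4: scan indices 4..4 for the minimum = 1 comparison(s); min is 26, place at index 3 -> [-1, 6, 12, 26, 27]
Selection sort always scans the whole unsorted suffix, so the count is (n-1) + (n-2) + ... + 1 = n(n-1)/2 = 5*4/2 = 10 regardless of the input order.
Total comparisons: 4 + 3 + 2 + 1 = 10


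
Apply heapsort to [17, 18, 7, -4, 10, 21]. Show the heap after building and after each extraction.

Build heap: [21, 18, 17, -4, 10, 7]
Extract 21: [18, 10, 17, -4, 7, 21]
Extract 18: [17, 10, 7, -4, 18, 21]
Extract 17: [10, -4, 7, 17, 18, 21]
Extract 10: [7, -4, 10, 17, 18, 21]
Extract 7: [-4, 7, 10, 17, 18, 21]


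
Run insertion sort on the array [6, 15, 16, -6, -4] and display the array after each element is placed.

First element 6 is already 'sorted'
Insert 15: shifted 0 elements -> [6, 15, 16, -6, -4]
Insert 16: shifted 0 elements -> [6, 15, 16, -6, -4]
Insert -6: shifted 3 elements -> [-6, 6, 15, 16, -4]
Insert -4: shifted 3 elements -> [-6, -4, 6, 15, 16]


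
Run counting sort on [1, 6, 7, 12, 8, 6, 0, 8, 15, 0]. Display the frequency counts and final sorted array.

Count array: [2, 1, 0, 0, 0, 0, 2, 1, 2, 0, 0, 0, 1, 0, 0, 1]
(count[i] = number of elements equal to i)
Cumulative count: [2, 3, 3, 3, 3, 3, 5, 6, 8, 8, 8, 8, 9, 9, 9, 10]
Sorted: [0, 0, 1, 6, 6, 7, 8, 8, 12, 15]


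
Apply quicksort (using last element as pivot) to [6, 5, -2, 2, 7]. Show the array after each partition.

Partition 1: pivot=7 at index 4 -> [6, 5, -2, 2, 7]
Partition 2: pivot=2 at index 1 -> [-2, 2, 6, 5, 7]
Partition 3: pivot=5 at index 2 -> [-2, 2, 5, 6, 7]


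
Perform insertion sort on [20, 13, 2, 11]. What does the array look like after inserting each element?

First element 20 is already 'sorted'
Insert 13: shifted 1 elements -> [13, 20, 2, 11]
Insert 2: shifted 2 elements -> [2, 13, 20, 11]
Insert 11: shifted 2 elements -> [2, 11, 13, 20]


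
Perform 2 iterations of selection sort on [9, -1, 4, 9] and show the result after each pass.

Pass 1: Select minimum -1 at index 1, swap -> [-1, 9, 4, 9]
Pass 2: Select minimum 4 at index 2, swap -> [-1, 4, 9, 9]


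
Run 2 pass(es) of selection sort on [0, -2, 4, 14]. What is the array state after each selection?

Pass 1: Select minimum -2 at index 1, swap -> [-2, 0, 4, 14]
Pass 2: Select minimum 0 at index 1, swap -> [-2, 0, 4, 14]


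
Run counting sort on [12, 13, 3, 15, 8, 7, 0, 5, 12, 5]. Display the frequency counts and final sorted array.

Count array: [1, 0, 0, 1, 0, 2, 0, 1, 1, 0, 0, 0, 2, 1, 0, 1]
(count[i] = number of elements equal to i)
Cumulative count: [1, 1, 1, 2, 2, 4, 4, 5, 6, 6, 6, 6, 8, 9, 9, 10]
Sorted: [0, 3, 5, 5, 7, 8, 12, 12, 13, 15]


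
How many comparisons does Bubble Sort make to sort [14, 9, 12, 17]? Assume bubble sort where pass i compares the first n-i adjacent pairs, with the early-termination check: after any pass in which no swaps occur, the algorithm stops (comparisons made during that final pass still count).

Pass 1: compare adjacent pairs (0,1)..(2,3) = 3 comparison(s), 2 swap(s) -> [9, 12, 14, 17]
Pass 2: compare adjacent pairs (0,1)..(1,2) = 2 comparison(s), 0 swap(s) -> [9, 12, 14, 17]
No swaps in this pass, so bubble sort stops here.
Total comparisons: 3 + 2 = 5


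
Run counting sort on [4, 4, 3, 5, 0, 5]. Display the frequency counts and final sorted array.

Count array: [1, 0, 0, 1, 2, 2]
(count[i] = number of elements equal to i)
Cumulative count: [1, 1, 1, 2, 4, 6]
Sorted: [0, 3, 4, 4, 5, 5]


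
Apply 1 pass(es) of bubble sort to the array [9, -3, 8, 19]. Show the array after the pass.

After pass 1: [-3, 8, 9, 19] (2 swaps)
Total swaps: 2


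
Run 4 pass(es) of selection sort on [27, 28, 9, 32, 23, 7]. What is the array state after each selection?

Pass 1: Select minimum 7 at index 5, swap -> [7, 28, 9, 32, 23, 27]
Pass 2: Select minimum 9 at index 2, swap -> [7, 9, 28, 32, 23, 27]
Pass 3: Select minimum 23 at index 4, swap -> [7, 9, 23, 32, 28, 27]
Pass 4: Select minimum 27 at index 5, swap -> [7, 9, 23, 27, 28, 32]


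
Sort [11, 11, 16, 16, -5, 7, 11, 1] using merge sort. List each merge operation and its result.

Divide and conquer:
  Merge [11] + [11] -> [11, 11]
  Merge [16] + [16] -> [16, 16]
  Merge [11, 11] + [16, 16] -> [11, 11, 16, 16]
  Merge [-5] + [7] -> [-5, 7]
  Merge [11] + [1] -> [1, 11]
  Merge [-5, 7] + [1, 11] -> [-5, 1, 7, 11]
  Merge [11, 11, 16, 16] + [-5, 1, 7, 11] -> [-5, 1, 7, 11, 11, 11, 16, 16]


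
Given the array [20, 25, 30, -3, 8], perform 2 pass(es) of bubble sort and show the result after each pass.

After pass 1: [20, 25, -3, 8, 30] (2 swaps)
After pass 2: [20, -3, 8, 25, 30] (2 swaps)
Total swaps: 4


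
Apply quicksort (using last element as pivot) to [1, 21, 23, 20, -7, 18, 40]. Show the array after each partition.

Partition 1: pivot=40 at index 6 -> [1, 21, 23, 20, -7, 18, 40]
Partition 2: pivot=18 at index 2 -> [1, -7, 18, 20, 21, 23, 40]
Partition 3: pivot=-7 at index 0 -> [-7, 1, 18, 20, 21, 23, 40]
Partition 4: pivot=23 at index 5 -> [-7, 1, 18, 20, 21, 23, 40]
Partition 5: pivot=21 at index 4 -> [-7, 1, 18, 20, 21, 23, 40]


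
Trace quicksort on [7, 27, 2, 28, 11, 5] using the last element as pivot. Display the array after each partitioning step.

Partition 1: pivot=5 at index 1 -> [2, 5, 7, 28, 11, 27]
Partition 2: pivot=27 at index 4 -> [2, 5, 7, 11, 27, 28]
Partition 3: pivot=11 at index 3 -> [2, 5, 7, 11, 27, 28]


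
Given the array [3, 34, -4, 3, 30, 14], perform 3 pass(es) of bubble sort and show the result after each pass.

After pass 1: [3, -4, 3, 30, 14, 34] (4 swaps)
After pass 2: [-4, 3, 3, 14, 30, 34] (2 swaps)
After pass 3: [-4, 3, 3, 14, 30, 34] (0 swaps)
Total swaps: 6


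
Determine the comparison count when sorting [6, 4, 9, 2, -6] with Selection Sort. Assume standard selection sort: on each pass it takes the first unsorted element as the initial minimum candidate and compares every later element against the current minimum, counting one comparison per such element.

Pass 1: scan indices 1..4 for the minimum = 4 comparison(s); min is -6, place at index 0 -> [-6, 4, 9, 2, 6]
Pass 2: scan indices 2..4 for the minimum = 3 comparison(s); min is 2, place at index 1 -> [-6, 2, 9, 4, 6]
Pass 3: scan indices 3..4 for the minimum = 2 comparison(s); min is 4, place at index 2 -> [-6, 2, 4, 9, 6]
Pass 4: scan indices 4..4 for the minimum = 1 comparison(s); min is 6, place at index 3 -> [-6, 2, 4, 6, 9]
Selection sort always scans the whole unsorted suffix, so the count is (n-1) + (n-2) + ... + 1 = n(n-1)/2 = 5*4/2 = 10 regardless of the input order.
Total comparisons: 4 + 3 + 2 + 1 = 10


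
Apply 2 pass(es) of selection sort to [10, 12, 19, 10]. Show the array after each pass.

Pass 1: Select minimum 10 at index 0, swap -> [10, 12, 19, 10]
Pass 2: Select minimum 10 at index 3, swap -> [10, 10, 19, 12]


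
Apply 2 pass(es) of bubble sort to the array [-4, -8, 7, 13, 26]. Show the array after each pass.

After pass 1: [-8, -4, 7, 13, 26] (1 swaps)
After pass 2: [-8, -4, 7, 13, 26] (0 swaps)
Total swaps: 1


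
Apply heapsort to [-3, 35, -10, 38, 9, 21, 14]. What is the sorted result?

Build heap: [38, 35, 21, -3, 9, -10, 14]
Extract 38: [35, 14, 21, -3, 9, -10, 38]
Extract 35: [21, 14, -10, -3, 9, 35, 38]
Extract 21: [14, 9, -10, -3, 21, 35, 38]
Extract 14: [9, -3, -10, 14, 21, 35, 38]
Extract 9: [-3, -10, 9, 14, 21, 35, 38]
Extract -3: [-10, -3, 9, 14, 21, 35, 38]


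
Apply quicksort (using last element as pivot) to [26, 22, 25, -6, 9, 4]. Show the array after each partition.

Partition 1: pivot=4 at index 1 -> [-6, 4, 25, 26, 9, 22]
Partition 2: pivot=22 at index 3 -> [-6, 4, 9, 22, 25, 26]
Partition 3: pivot=26 at index 5 -> [-6, 4, 9, 22, 25, 26]


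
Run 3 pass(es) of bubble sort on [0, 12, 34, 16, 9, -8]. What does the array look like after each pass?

After pass 1: [0, 12, 16, 9, -8, 34] (3 swaps)
After pass 2: [0, 12, 9, -8, 16, 34] (2 swaps)
After pass 3: [0, 9, -8, 12, 16, 34] (2 swaps)
Total swaps: 7


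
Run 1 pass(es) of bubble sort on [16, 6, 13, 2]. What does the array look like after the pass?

After pass 1: [6, 13, 2, 16] (3 swaps)
Total swaps: 3


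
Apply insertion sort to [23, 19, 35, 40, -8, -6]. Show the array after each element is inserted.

First element 23 is already 'sorted'
Insert 19: shifted 1 elements -> [19, 23, 35, 40, -8, -6]
Insert 35: shifted 0 elements -> [19, 23, 35, 40, -8, -6]
Insert 40: shifted 0 elements -> [19, 23, 35, 40, -8, -6]
Insert -8: shifted 4 elements -> [-8, 19, 23, 35, 40, -6]
Insert -6: shifted 4 elements -> [-8, -6, 19, 23, 35, 40]


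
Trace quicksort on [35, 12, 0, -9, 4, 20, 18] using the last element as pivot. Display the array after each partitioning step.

Partition 1: pivot=18 at index 4 -> [12, 0, -9, 4, 18, 20, 35]
Partition 2: pivot=4 at index 2 -> [0, -9, 4, 12, 18, 20, 35]
Partition 3: pivot=-9 at index 0 -> [-9, 0, 4, 12, 18, 20, 35]
Partition 4: pivot=35 at index 6 -> [-9, 0, 4, 12, 18, 20, 35]


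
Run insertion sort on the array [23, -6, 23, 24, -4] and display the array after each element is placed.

First element 23 is already 'sorted'
Insert -6: shifted 1 elements -> [-6, 23, 23, 24, -4]
Insert 23: shifted 0 elements -> [-6, 23, 23, 24, -4]
Insert 24: shifted 0 elements -> [-6, 23, 23, 24, -4]
Insert -4: shifted 3 elements -> [-6, -4, 23, 23, 24]


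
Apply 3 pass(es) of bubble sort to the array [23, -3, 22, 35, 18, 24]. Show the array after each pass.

After pass 1: [-3, 22, 23, 18, 24, 35] (4 swaps)
After pass 2: [-3, 22, 18, 23, 24, 35] (1 swaps)
After pass 3: [-3, 18, 22, 23, 24, 35] (1 swaps)
Total swaps: 6


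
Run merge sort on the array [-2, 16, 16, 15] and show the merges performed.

Divide and conquer:
  Merge [-2] + [16] -> [-2, 16]
  Merge [16] + [15] -> [15, 16]
  Merge [-2, 16] + [15, 16] -> [-2, 15, 16, 16]


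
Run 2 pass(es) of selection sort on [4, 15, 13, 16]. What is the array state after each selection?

Pass 1: Select minimum 4 at index 0, swap -> [4, 15, 13, 16]
Pass 2: Select minimum 13 at index 2, swap -> [4, 13, 15, 16]


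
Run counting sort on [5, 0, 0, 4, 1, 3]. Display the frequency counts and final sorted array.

Count array: [2, 1, 0, 1, 1, 1]
(count[i] = number of elements equal to i)
Cumulative count: [2, 3, 3, 4, 5, 6]
Sorted: [0, 0, 1, 3, 4, 5]


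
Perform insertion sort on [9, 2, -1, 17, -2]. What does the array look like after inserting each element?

First element 9 is already 'sorted'
Insert 2: shifted 1 elements -> [2, 9, -1, 17, -2]
Insert -1: shifted 2 elements -> [-1, 2, 9, 17, -2]
Insert 17: shifted 0 elements -> [-1, 2, 9, 17, -2]
Insert -2: shifted 4 elements -> [-2, -1, 2, 9, 17]


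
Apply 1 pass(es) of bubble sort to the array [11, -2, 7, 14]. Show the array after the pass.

After pass 1: [-2, 7, 11, 14] (2 swaps)
Total swaps: 2


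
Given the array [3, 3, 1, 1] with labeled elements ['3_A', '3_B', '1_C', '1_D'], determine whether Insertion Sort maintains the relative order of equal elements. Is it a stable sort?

Trace Insertion Sort on the labeled array (the key is the number; the letter only tracks identity):
  Insert 3_B at index 1: [3_A, 3_B, 1_C, 1_D]
  Insert 1_C at index 0: [1_C, 3_A, 3_B, 1_D]
  Insert 1_D at index 1: [1_C, 1_D, 3_A, 3_B]
Final order: [1_C, 1_D, 3_A, 3_B]
Equal keys:
  value 1: originally 1_C, 1_D; after sorting 1_C, 1_D -> order preserved
  value 3: originally 3_A, 3_B; after sorting 3_A, 3_B -> order preserved
All equal keys kept their original relative order. Insertion Sort is stable: elements are shifted only while they are strictly greater than the key, so a key is inserted after any equal elements already placed.
Answer: Stable


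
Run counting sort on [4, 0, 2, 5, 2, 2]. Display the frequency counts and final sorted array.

Count array: [1, 0, 3, 0, 1, 1]
(count[i] = number of elements equal to i)
Cumulative count: [1, 1, 4, 4, 5, 6]
Sorted: [0, 2, 2, 2, 4, 5]


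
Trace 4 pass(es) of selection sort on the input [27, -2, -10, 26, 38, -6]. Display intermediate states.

Pass 1: Select minimum -10 at index 2, swap -> [-10, -2, 27, 26, 38, -6]
Pass 2: Select minimum -6 at index 5, swap -> [-10, -6, 27, 26, 38, -2]
Pass 3: Select minimum -2 at index 5, swap -> [-10, -6, -2, 26, 38, 27]
Pass 4: Select minimum 26 at index 3, swap -> [-10, -6, -2, 26, 38, 27]


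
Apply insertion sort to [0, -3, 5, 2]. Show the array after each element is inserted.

First element 0 is already 'sorted'
Insert -3: shifted 1 elements -> [-3, 0, 5, 2]
Insert 5: shifted 0 elements -> [-3, 0, 5, 2]
Insert 2: shifted 1 elements -> [-3, 0, 2, 5]


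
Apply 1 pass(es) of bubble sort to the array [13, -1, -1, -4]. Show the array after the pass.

After pass 1: [-1, -1, -4, 13] (3 swaps)
Total swaps: 3


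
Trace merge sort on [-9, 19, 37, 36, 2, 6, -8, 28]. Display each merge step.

Divide and conquer:
  Merge [-9] + [19] -> [-9, 19]
  Merge [37] + [36] -> [36, 37]
  Merge [-9, 19] + [36, 37] -> [-9, 19, 36, 37]
  Merge [2] + [6] -> [2, 6]
  Merge [-8] + [28] -> [-8, 28]
  Merge [2, 6] + [-8, 28] -> [-8, 2, 6, 28]
  Merge [-9, 19, 36, 37] + [-8, 2, 6, 28] -> [-9, -8, 2, 6, 19, 28, 36, 37]


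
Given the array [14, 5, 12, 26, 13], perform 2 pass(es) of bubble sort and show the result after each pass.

After pass 1: [5, 12, 14, 13, 26] (3 swaps)
After pass 2: [5, 12, 13, 14, 26] (1 swaps)
Total swaps: 4


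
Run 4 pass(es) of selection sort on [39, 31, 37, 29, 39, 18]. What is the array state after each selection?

Pass 1: Select minimum 18 at index 5, swap -> [18, 31, 37, 29, 39, 39]
Pass 2: Select minimum 29 at index 3, swap -> [18, 29, 37, 31, 39, 39]
Pass 3: Select minimum 31 at index 3, swap -> [18, 29, 31, 37, 39, 39]
Pass 4: Select minimum 37 at index 3, swap -> [18, 29, 31, 37, 39, 39]


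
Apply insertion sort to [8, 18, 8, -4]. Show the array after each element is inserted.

First element 8 is already 'sorted'
Insert 18: shifted 0 elements -> [8, 18, 8, -4]
Insert 8: shifted 1 elements -> [8, 8, 18, -4]
Insert -4: shifted 3 elements -> [-4, 8, 8, 18]


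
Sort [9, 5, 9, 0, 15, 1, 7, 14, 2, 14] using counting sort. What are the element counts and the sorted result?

Count array: [1, 1, 1, 0, 0, 1, 0, 1, 0, 2, 0, 0, 0, 0, 2, 1]
(count[i] = number of elements equal to i)
Cumulative count: [1, 2, 3, 3, 3, 4, 4, 5, 5, 7, 7, 7, 7, 7, 9, 10]
Sorted: [0, 1, 2, 5, 7, 9, 9, 14, 14, 15]


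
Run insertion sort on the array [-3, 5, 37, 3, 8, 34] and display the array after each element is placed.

First element -3 is already 'sorted'
Insert 5: shifted 0 elements -> [-3, 5, 37, 3, 8, 34]
Insert 37: shifted 0 elements -> [-3, 5, 37, 3, 8, 34]
Insert 3: shifted 2 elements -> [-3, 3, 5, 37, 8, 34]
Insert 8: shifted 1 elements -> [-3, 3, 5, 8, 37, 34]
Insert 34: shifted 1 elements -> [-3, 3, 5, 8, 34, 37]


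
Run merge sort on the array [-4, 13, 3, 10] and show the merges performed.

Divide and conquer:
  Merge [-4] + [13] -> [-4, 13]
  Merge [3] + [10] -> [3, 10]
  Merge [-4, 13] + [3, 10] -> [-4, 3, 10, 13]


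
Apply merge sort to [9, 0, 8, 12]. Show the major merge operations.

Divide and conquer:
  Merge [9] + [0] -> [0, 9]
  Merge [8] + [12] -> [8, 12]
  Merge [0, 9] + [8, 12] -> [0, 8, 9, 12]


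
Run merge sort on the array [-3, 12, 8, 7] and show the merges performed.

Divide and conquer:
  Merge [-3] + [12] -> [-3, 12]
  Merge [8] + [7] -> [7, 8]
  Merge [-3, 12] + [7, 8] -> [-3, 7, 8, 12]


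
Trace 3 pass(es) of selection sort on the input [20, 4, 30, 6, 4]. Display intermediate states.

Pass 1: Select minimum 4 at index 1, swap -> [4, 20, 30, 6, 4]
Pass 2: Select minimum 4 at index 4, swap -> [4, 4, 30, 6, 20]
Pass 3: Select minimum 6 at index 3, swap -> [4, 4, 6, 30, 20]


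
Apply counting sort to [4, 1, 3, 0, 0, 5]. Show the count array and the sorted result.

Count array: [2, 1, 0, 1, 1, 1]
(count[i] = number of elements equal to i)
Cumulative count: [2, 3, 3, 4, 5, 6]
Sorted: [0, 0, 1, 3, 4, 5]


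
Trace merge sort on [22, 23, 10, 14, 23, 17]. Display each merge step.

Divide and conquer:
  Merge [23] + [10] -> [10, 23]
  Merge [22] + [10, 23] -> [10, 22, 23]
  Merge [23] + [17] -> [17, 23]
  Merge [14] + [17, 23] -> [14, 17, 23]
  Merge [10, 22, 23] + [14, 17, 23] -> [10, 14, 17, 22, 23, 23]


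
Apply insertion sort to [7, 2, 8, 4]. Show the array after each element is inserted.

First element 7 is already 'sorted'
Insert 2: shifted 1 elements -> [2, 7, 8, 4]
Insert 8: shifted 0 elements -> [2, 7, 8, 4]
Insert 4: shifted 2 elements -> [2, 4, 7, 8]


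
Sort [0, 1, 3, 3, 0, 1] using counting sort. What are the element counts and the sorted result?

Count array: [2, 2, 0, 2]
(count[i] = number of elements equal to i)
Cumulative count: [2, 4, 4, 6]
Sorted: [0, 0, 1, 1, 3, 3]


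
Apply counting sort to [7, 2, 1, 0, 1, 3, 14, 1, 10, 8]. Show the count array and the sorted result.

Count array: [1, 3, 1, 1, 0, 0, 0, 1, 1, 0, 1, 0, 0, 0, 1]
(count[i] = number of elements equal to i)
Cumulative count: [1, 4, 5, 6, 6, 6, 6, 7, 8, 8, 9, 9, 9, 9, 10]
Sorted: [0, 1, 1, 1, 2, 3, 7, 8, 10, 14]


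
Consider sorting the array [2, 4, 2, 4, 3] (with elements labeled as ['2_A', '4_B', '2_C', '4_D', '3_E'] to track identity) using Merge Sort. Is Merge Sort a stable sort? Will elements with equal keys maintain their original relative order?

Trace Merge Sort on the labeled array (the key is the number; the letter only tracks identity):
  Merge [2_A] + [4_B] -> [2_A, 4_B]
  Merge [4_D] + [3_E] -> [3_E, 4_D]
  Merge [2_C] + [3_E, 4_D] -> [2_C, 3_E, 4_D]
  Merge [2_A, 4_B] + [2_C, 3_E, 4_D] -> [2_A, 2_C, 3_E, 4_B, 4_D]
Final order: [2_A, 2_C, 3_E, 4_B, 4_D]
Equal keys:
  value 2: originally 2_A, 2_C; after sorting 2_A, 2_C -> order preserved
  value 4: originally 4_B, 4_D; after sorting 4_B, 4_D -> order preserved
All equal keys kept their original relative order. Merge Sort is stable: when the heads of the two halves are equal the merge takes from the left half first.
Answer: Stable


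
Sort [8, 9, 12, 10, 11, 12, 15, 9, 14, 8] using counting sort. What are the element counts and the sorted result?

Count array: [0, 0, 0, 0, 0, 0, 0, 0, 2, 2, 1, 1, 2, 0, 1, 1]
(count[i] = number of elements equal to i)
Cumulative count: [0, 0, 0, 0, 0, 0, 0, 0, 2, 4, 5, 6, 8, 8, 9, 10]
Sorted: [8, 8, 9, 9, 10, 11, 12, 12, 14, 15]


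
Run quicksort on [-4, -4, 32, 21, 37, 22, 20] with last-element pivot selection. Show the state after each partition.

Partition 1: pivot=20 at index 2 -> [-4, -4, 20, 21, 37, 22, 32]
Partition 2: pivot=-4 at index 1 -> [-4, -4, 20, 21, 37, 22, 32]
Partition 3: pivot=32 at index 5 -> [-4, -4, 20, 21, 22, 32, 37]
Partition 4: pivot=22 at index 4 -> [-4, -4, 20, 21, 22, 32, 37]


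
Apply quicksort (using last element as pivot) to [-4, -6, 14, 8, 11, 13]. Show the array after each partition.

Partition 1: pivot=13 at index 4 -> [-4, -6, 8, 11, 13, 14]
Partition 2: pivot=11 at index 3 -> [-4, -6, 8, 11, 13, 14]
Partition 3: pivot=8 at index 2 -> [-4, -6, 8, 11, 13, 14]
Partition 4: pivot=-6 at index 0 -> [-6, -4, 8, 11, 13, 14]


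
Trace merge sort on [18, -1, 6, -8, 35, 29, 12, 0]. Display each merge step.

Divide and conquer:
  Merge [18] + [-1] -> [-1, 18]
  Merge [6] + [-8] -> [-8, 6]
  Merge [-1, 18] + [-8, 6] -> [-8, -1, 6, 18]
  Merge [35] + [29] -> [29, 35]
  Merge [12] + [0] -> [0, 12]
  Merge [29, 35] + [0, 12] -> [0, 12, 29, 35]
  Merge [-8, -1, 6, 18] + [0, 12, 29, 35] -> [-8, -1, 0, 6, 12, 18, 29, 35]


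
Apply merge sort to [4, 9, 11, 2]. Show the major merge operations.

Divide and conquer:
  Merge [4] + [9] -> [4, 9]
  Merge [11] + [2] -> [2, 11]
  Merge [4, 9] + [2, 11] -> [2, 4, 9, 11]


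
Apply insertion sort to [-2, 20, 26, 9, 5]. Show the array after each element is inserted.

First element -2 is already 'sorted'
Insert 20: shifted 0 elements -> [-2, 20, 26, 9, 5]
Insert 26: shifted 0 elements -> [-2, 20, 26, 9, 5]
Insert 9: shifted 2 elements -> [-2, 9, 20, 26, 5]
Insert 5: shifted 3 elements -> [-2, 5, 9, 20, 26]


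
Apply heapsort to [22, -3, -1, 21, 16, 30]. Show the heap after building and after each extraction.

Build heap: [30, 21, 22, -3, 16, -1]
Extract 30: [22, 21, -1, -3, 16, 30]
Extract 22: [21, 16, -1, -3, 22, 30]
Extract 21: [16, -3, -1, 21, 22, 30]
Extract 16: [-1, -3, 16, 21, 22, 30]
Extract -1: [-3, -1, 16, 21, 22, 30]


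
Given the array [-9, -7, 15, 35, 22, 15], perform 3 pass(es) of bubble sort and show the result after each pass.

After pass 1: [-9, -7, 15, 22, 15, 35] (2 swaps)
After pass 2: [-9, -7, 15, 15, 22, 35] (1 swaps)
After pass 3: [-9, -7, 15, 15, 22, 35] (0 swaps)
Total swaps: 3


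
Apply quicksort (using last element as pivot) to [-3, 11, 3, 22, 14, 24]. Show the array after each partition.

Partition 1: pivot=24 at index 5 -> [-3, 11, 3, 22, 14, 24]
Partition 2: pivot=14 at index 3 -> [-3, 11, 3, 14, 22, 24]
Partition 3: pivot=3 at index 1 -> [-3, 3, 11, 14, 22, 24]


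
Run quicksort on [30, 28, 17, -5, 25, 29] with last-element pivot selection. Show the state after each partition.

Partition 1: pivot=29 at index 4 -> [28, 17, -5, 25, 29, 30]
Partition 2: pivot=25 at index 2 -> [17, -5, 25, 28, 29, 30]
Partition 3: pivot=-5 at index 0 -> [-5, 17, 25, 28, 29, 30]


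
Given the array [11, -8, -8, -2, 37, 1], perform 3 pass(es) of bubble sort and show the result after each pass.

After pass 1: [-8, -8, -2, 11, 1, 37] (4 swaps)
After pass 2: [-8, -8, -2, 1, 11, 37] (1 swaps)
After pass 3: [-8, -8, -2, 1, 11, 37] (0 swaps)
Total swaps: 5


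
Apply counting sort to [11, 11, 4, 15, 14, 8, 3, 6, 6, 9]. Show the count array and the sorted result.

Count array: [0, 0, 0, 1, 1, 0, 2, 0, 1, 1, 0, 2, 0, 0, 1, 1]
(count[i] = number of elements equal to i)
Cumulative count: [0, 0, 0, 1, 2, 2, 4, 4, 5, 6, 6, 8, 8, 8, 9, 10]
Sorted: [3, 4, 6, 6, 8, 9, 11, 11, 14, 15]


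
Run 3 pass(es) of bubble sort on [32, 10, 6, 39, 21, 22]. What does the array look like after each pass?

After pass 1: [10, 6, 32, 21, 22, 39] (4 swaps)
After pass 2: [6, 10, 21, 22, 32, 39] (3 swaps)
After pass 3: [6, 10, 21, 22, 32, 39] (0 swaps)
Total swaps: 7


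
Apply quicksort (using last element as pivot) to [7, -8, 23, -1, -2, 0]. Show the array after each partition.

Partition 1: pivot=0 at index 3 -> [-8, -1, -2, 0, 23, 7]
Partition 2: pivot=-2 at index 1 -> [-8, -2, -1, 0, 23, 7]
Partition 3: pivot=7 at index 4 -> [-8, -2, -1, 0, 7, 23]


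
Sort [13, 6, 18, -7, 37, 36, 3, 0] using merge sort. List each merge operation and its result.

Divide and conquer:
  Merge [13] + [6] -> [6, 13]
  Merge [18] + [-7] -> [-7, 18]
  Merge [6, 13] + [-7, 18] -> [-7, 6, 13, 18]
  Merge [37] + [36] -> [36, 37]
  Merge [3] + [0] -> [0, 3]
  Merge [36, 37] + [0, 3] -> [0, 3, 36, 37]
  Merge [-7, 6, 13, 18] + [0, 3, 36, 37] -> [-7, 0, 3, 6, 13, 18, 36, 37]


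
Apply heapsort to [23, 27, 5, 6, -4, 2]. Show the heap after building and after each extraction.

Build heap: [27, 23, 5, 6, -4, 2]
Extract 27: [23, 6, 5, 2, -4, 27]
Extract 23: [6, 2, 5, -4, 23, 27]
Extract 6: [5, 2, -4, 6, 23, 27]
Extract 5: [2, -4, 5, 6, 23, 27]
Extract 2: [-4, 2, 5, 6, 23, 27]


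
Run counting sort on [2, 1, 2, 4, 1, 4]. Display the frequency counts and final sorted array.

Count array: [0, 2, 2, 0, 2]
(count[i] = number of elements equal to i)
Cumulative count: [0, 2, 4, 4, 6]
Sorted: [1, 1, 2, 2, 4, 4]


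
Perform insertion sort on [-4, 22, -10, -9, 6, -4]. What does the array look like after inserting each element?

First element -4 is already 'sorted'
Insert 22: shifted 0 elements -> [-4, 22, -10, -9, 6, -4]
Insert -10: shifted 2 elements -> [-10, -4, 22, -9, 6, -4]
Insert -9: shifted 2 elements -> [-10, -9, -4, 22, 6, -4]
Insert 6: shifted 1 elements -> [-10, -9, -4, 6, 22, -4]
Insert -4: shifted 2 elements -> [-10, -9, -4, -4, 6, 22]
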